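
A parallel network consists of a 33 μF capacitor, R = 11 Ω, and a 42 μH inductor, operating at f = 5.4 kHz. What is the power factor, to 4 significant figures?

ω = 2πf = 33930 rad/s
X_L = ωL = 1.425 Ω
X_C = 1/(ωC) = 0.8931 Ω
Parallel: admittances add. Y = 1/R + 1/(jωL) + jωC
Y = (0.09091 + j0.4179) S
|Y| = 0.4277 S → |Z| = 1/|Y| = 2.338 Ω, ∠Z = −∠Y = -77.73°
cos φ = cos(-77.73°) = 0.2126

0.2126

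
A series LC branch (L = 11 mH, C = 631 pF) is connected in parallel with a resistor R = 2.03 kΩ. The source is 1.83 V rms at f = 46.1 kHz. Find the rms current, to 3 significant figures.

ω = 2πf = 289700 rad/s
X_L = ωL = 3190 Ω
X_C = 1/(ωC) = 5470 Ω
Branch 1: Z₁ = R = 2030 Ω
Branch 2 (series LC): Z₂ = j(X_L − X_C) = −j2290 Ω
Parallel: Z = Z₁Z₂/(Z₁+Z₂), |Z| = 1520 Ω, ∠Z = -41.6°
I = V/|Z| = 1.83/1520 = 1.21 mA

1.21 mA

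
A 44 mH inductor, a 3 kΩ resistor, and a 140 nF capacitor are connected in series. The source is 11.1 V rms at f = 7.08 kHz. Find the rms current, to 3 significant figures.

3.17 mA

ω = 2πf = 44480 rad/s
X_L = ωL = 1960 Ω
X_C = 1/(ωC) = 161 Ω
Net reactance X = X_L − X_C = 1800 Ω
Z = 3000 + j1800 Ω
|Z| = √(3000² + 1800²) = 3500 Ω
I = V/|Z| = 11.1/3500 = 3.17 mA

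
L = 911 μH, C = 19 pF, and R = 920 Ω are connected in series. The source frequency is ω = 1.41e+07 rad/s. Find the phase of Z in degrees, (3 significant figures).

X_L = ωL = 12800 Ω
X_C = 1/(ωC) = 3730 Ω
Net reactance X = X_L − X_C = 9110 Ω
Z = 920 + j9110 Ω
|Z| = √(920² + 9110²) = 9160 Ω
∠Z = arctan(9110/920) = 84.2°

84.2°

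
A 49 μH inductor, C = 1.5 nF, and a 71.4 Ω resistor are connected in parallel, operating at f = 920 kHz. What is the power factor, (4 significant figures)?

0.9388

ω = 2πf = 5.781e+06 rad/s
X_L = ωL = 283.2 Ω
X_C = 1/(ωC) = 115.3 Ω
Parallel: admittances add. Y = 1/R + 1/(jωL) + jωC
Y = (0.01401 + j0.005140) S
|Y| = 0.01492 S → |Z| = 1/|Y| = 67.03 Ω, ∠Z = −∠Y = -20.15°
cos φ = cos(-20.15°) = 0.9388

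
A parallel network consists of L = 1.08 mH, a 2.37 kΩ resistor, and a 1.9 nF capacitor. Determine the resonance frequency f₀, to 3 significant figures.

ω₀ = 1/√(LC) = 1/√(0.00108 × 1.9e-09) = 698100 rad/s
f₀ = ω₀/(2π) = 111 kHz

111 kHz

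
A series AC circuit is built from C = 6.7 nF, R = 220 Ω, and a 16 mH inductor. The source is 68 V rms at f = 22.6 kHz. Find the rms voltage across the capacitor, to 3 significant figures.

ω = 2πf = 142000 rad/s
X_L = ωL = 2270 Ω
X_C = 1/(ωC) = 1050 Ω
Net reactance X = X_L − X_C = 1220 Ω
Z = 220 + j1220 Ω
|Z| = √(220² + 1220²) = 1240 Ω
I = V/|Z| = 54.8 mA
V_C = I·|Z_C| = 0.0548 × 1050 = 57.6 V

57.6 V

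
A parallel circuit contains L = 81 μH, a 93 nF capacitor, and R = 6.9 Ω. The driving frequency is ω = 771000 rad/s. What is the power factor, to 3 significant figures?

X_L = ωL = 62.5 Ω
X_C = 1/(ωC) = 13.9 Ω
Parallel: admittances add. Y = 1/R + 1/(jωL) + jωC
Y = (0.145 + j0.0557) S
|Y| = 0.155 S → |Z| = 1/|Y| = 6.44 Ω, ∠Z = −∠Y = -21.0°
cos φ = cos(-21.0°) = 0.933

0.933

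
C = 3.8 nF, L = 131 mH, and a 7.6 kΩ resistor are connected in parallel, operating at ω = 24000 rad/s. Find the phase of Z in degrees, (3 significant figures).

59.9°

X_L = ωL = 3140 Ω
X_C = 1/(ωC) = 11000 Ω
Parallel: admittances add. Y = 1/R + 1/(jωL) + jωC
Y = (0.000132 − j0.000227) S
|Y| = 0.000262 S → |Z| = 1/|Y| = 3810 Ω, ∠Z = −∠Y = 59.9°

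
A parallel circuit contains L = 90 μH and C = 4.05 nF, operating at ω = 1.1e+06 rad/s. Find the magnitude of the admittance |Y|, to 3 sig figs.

5.65 mS

X_L = ωL = 99.0 Ω
X_C = 1/(ωC) = 224 Ω
Parallel: admittances add. Y = 1/(jωL) + jωC
Y = (0 − j0.00565) S
|Y| = 0.00565 S → |Z| = 1/|Y| = 177 Ω, ∠Z = −∠Y = 90.0°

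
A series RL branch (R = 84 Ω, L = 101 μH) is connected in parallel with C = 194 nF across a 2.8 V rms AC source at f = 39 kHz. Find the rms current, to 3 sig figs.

128 mA

ω = 2πf = 245000 rad/s
X_L = ωL = 24.7 Ω
X_C = 1/(ωC) = 21.0 Ω
Branch 1 (R+jX_L): Z₁ = 84.0 + j24.7 Ω, |Z₁| = 87.6 Ω
Branch 2 (−jX_C): Z₂ = −j21.0 Ω
Parallel: Z = Z₁Z₂/(Z₁+Z₂), |Z| = 21.9 Ω, ∠Z = -76.1°
I = V/|Z| = 2.8/21.9 = 128 mA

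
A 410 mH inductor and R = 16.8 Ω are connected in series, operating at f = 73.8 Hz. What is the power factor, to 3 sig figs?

ω = 2πf = 463.7 rad/s
X_L = ωL = 190 Ω
Z = 16.8 + j190 Ω
|Z| = √(16.8² + 190²) = 191 Ω
∠Z = arctan(190/16.8) = 85.0°
cos φ = cos(85.0°) = 0.0880

0.0880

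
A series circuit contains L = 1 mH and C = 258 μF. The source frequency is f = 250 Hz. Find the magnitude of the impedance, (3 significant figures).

ω = 2πf = 1571 rad/s
X_L = ωL = 1.57 Ω
X_C = 1/(ωC) = 2.47 Ω
Net reactance X = X_L − X_C = -0.897 Ω
Z = − j0.897 Ω
|Z| = √(0² + 0.897²) = 0.897 Ω

0.897 Ω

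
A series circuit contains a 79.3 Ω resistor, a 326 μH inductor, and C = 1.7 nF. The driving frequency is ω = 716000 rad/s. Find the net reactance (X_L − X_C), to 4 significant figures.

X_L = ωL = 233.4 Ω
X_C = 1/(ωC) = 821.6 Ω
X = 233.4 − 821.6 = -588.1 Ω

-588.1 Ω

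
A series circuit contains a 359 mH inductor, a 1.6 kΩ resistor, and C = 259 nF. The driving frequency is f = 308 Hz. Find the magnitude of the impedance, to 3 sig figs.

ω = 2πf = 1935 rad/s
X_L = ωL = 695 Ω
X_C = 1/(ωC) = 2000 Ω
Net reactance X = X_L − X_C = -1300 Ω
Z = 1600 − j1300 Ω
|Z| = √(1600² + 1300²) = 2060 Ω

2060 Ω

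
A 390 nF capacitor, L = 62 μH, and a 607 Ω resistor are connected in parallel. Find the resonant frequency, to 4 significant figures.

ω₀ = 1/√(LC) = 1/√(6.2e-05 × 3.9e-07) = 203400 rad/s
f₀ = ω₀/(2π) = 32.37 kHz

32.37 kHz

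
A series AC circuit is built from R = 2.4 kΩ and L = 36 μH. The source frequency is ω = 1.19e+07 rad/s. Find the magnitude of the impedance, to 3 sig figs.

2440 Ω

X_L = ωL = 428 Ω
Z = 2400 + j428 Ω
|Z| = √(2400² + 428²) = 2440 Ω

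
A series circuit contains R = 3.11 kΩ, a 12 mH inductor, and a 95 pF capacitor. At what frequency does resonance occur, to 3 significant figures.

149 kHz

ω₀ = 1/√(LC) = 1/√(0.012 × 9.5e-11) = 936600 rad/s
f₀ = ω₀/(2π) = 149 kHz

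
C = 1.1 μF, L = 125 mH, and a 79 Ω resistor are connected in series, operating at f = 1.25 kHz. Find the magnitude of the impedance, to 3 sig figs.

ω = 2πf = 7854 rad/s
X_L = ωL = 982 Ω
X_C = 1/(ωC) = 116 Ω
Net reactance X = X_L − X_C = 866 Ω
Z = 79.0 + j866 Ω
|Z| = √(79.0² + 866²) = 870 Ω

870 Ω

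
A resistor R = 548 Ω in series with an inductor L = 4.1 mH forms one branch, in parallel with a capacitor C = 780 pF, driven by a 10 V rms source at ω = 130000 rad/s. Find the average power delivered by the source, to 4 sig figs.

X_L = ωL = 533.0 Ω
X_C = 1/(ωC) = 9862 Ω
Branch 1 (R+jX_L): Z₁ = 548.0 + j533.0 Ω, |Z₁| = 764.5 Ω
Branch 2 (−jX_C): Z₂ = −j9862 Ω
Parallel: Z = Z₁Z₂/(Z₁+Z₂), |Z| = 806.7 Ω, ∠Z = 40.84°
I = V/|Z| = 12.40 mA
P = VI cos φ = 10 × 0.01240 × cos(40.84°) = 93.77 mW

93.77 mW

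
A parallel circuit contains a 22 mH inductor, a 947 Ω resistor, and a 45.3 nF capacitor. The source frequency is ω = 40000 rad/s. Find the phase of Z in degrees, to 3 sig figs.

-32.6°

X_L = ωL = 880 Ω
X_C = 1/(ωC) = 552 Ω
Parallel: admittances add. Y = 1/R + 1/(jωL) + jωC
Y = (0.00106 + j0.000676) S
|Y| = 0.00125 S → |Z| = 1/|Y| = 798 Ω, ∠Z = −∠Y = -32.6°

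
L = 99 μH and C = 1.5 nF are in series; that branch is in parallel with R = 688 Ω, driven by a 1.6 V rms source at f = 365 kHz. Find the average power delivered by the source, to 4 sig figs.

3.721 mW

ω = 2πf = 2.293e+06 rad/s
X_L = ωL = 227.0 Ω
X_C = 1/(ωC) = 290.7 Ω
Branch 1: Z₁ = R = 688.0 Ω
Branch 2 (series LC): Z₂ = j(X_L − X_C) = −j63.65 Ω
Parallel: Z = Z₁Z₂/(Z₁+Z₂), |Z| = 63.38 Ω, ∠Z = -84.71°
I = V/|Z| = 25.24 mA
P = VI cos φ = 1.6 × 0.02524 × cos(-84.71°) = 3.721 mW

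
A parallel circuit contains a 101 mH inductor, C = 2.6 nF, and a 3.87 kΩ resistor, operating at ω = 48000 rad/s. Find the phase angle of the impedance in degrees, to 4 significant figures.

17.50°

X_L = ωL = 4848 Ω
X_C = 1/(ωC) = 8013 Ω
Parallel: admittances add. Y = 1/R + 1/(jωL) + jωC
Y = (0.0002584 − j8.147e-05) S
|Y| = 0.0002709 S → |Z| = 1/|Y| = 3691 Ω, ∠Z = −∠Y = 17.50°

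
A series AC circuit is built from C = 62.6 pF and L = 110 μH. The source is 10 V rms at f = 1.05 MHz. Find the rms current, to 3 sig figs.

ω = 2πf = 6.597e+06 rad/s
X_L = ωL = 726 Ω
X_C = 1/(ωC) = 2420 Ω
Net reactance X = X_L − X_C = -1700 Ω
Z = − j1700 Ω
|Z| = √(0² + 1700²) = 1700 Ω
I = V/|Z| = 10/1700 = 5.90 mA

5.90 mA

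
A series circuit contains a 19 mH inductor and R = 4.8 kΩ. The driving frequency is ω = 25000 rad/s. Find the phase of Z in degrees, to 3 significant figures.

5.65°

X_L = ωL = 475 Ω
Z = 4800 + j475 Ω
|Z| = √(4800² + 475²) = 4820 Ω
∠Z = arctan(475/4800) = 5.65°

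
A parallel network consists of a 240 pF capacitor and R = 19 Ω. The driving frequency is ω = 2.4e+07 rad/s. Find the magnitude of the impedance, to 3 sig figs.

18.9 Ω

X_C = 1/(ωC) = 174 Ω
Parallel: admittances add. Y = 1/R + jωC
Y = (0.0526 + j0.00576) S
|Y| = 0.0529 S → |Z| = 1/|Y| = 18.9 Ω, ∠Z = −∠Y = -6.25°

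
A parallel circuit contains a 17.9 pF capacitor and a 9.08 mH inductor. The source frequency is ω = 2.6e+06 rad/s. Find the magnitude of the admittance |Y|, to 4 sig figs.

X_L = ωL = 23610 Ω
X_C = 1/(ωC) = 21490 Ω
Parallel: admittances add. Y = 1/(jωL) + jωC
Y = (0 + j4.181e-06) S
|Y| = 4.181e-06 S → |Z| = 1/|Y| = 239100 Ω, ∠Z = −∠Y = -90.00°

4.181 μS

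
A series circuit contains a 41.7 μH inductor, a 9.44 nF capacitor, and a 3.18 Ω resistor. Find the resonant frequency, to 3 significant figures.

ω₀ = 1/√(LC) = 1/√(4.17e-05 × 9.44e-09) = 1.594e+06 rad/s
f₀ = ω₀/(2π) = 254 kHz

254 kHz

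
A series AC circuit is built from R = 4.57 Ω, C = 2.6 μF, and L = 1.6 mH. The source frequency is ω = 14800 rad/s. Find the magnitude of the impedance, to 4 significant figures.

X_L = ωL = 23.68 Ω
X_C = 1/(ωC) = 25.99 Ω
Net reactance X = X_L − X_C = -2.308 Ω
Z = 4.570 − j2.308 Ω
|Z| = √(4.570² + 2.308²) = 5.120 Ω

5.120 Ω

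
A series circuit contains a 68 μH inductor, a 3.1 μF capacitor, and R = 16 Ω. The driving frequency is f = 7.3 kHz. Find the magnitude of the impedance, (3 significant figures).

ω = 2πf = 45870 rad/s
X_L = ωL = 3.12 Ω
X_C = 1/(ωC) = 7.03 Ω
Net reactance X = X_L − X_C = -3.91 Ω
Z = 16.0 − j3.91 Ω
|Z| = √(16.0² + 3.91²) = 16.5 Ω

16.5 Ω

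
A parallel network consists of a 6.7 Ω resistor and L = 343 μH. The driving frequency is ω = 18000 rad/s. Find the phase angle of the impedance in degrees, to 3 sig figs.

47.3°

X_L = ωL = 6.17 Ω
Parallel: admittances add. Y = 1/R + 1/(jωL)
Y = (0.149 − j0.162) S
|Y| = 0.220 S → |Z| = 1/|Y| = 4.54 Ω, ∠Z = −∠Y = 47.3°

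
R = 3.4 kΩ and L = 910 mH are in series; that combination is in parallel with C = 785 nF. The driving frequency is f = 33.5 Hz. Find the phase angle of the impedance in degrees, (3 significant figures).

ω = 2πf = 210.5 rad/s
X_L = ωL = 192 Ω
X_C = 1/(ωC) = 6050 Ω
Branch 1 (R+jX_L): Z₁ = 3400 + j192 Ω, |Z₁| = 3410 Ω
Branch 2 (−jX_C): Z₂ = −j6050 Ω
Parallel: Z = Z₁Z₂/(Z₁+Z₂), |Z| = 3040 Ω, ∠Z = -26.9°

-26.9°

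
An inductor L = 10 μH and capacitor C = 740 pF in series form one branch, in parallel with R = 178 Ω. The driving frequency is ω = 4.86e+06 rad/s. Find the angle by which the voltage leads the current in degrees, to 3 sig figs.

-37.8°

X_L = ωL = 48.6 Ω
X_C = 1/(ωC) = 278 Ω
Branch 1: Z₁ = R = 178 Ω
Branch 2 (series LC): Z₂ = j(X_L − X_C) = −j229 Ω
Parallel: Z = Z₁Z₂/(Z₁+Z₂), |Z| = 141 Ω, ∠Z = -37.8°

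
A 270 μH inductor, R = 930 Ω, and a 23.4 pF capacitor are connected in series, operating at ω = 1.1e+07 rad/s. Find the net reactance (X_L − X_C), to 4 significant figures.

-915.0 Ω

X_L = ωL = 2970 Ω
X_C = 1/(ωC) = 3885 Ω
X = 2970 − 3885 = -915.0 Ω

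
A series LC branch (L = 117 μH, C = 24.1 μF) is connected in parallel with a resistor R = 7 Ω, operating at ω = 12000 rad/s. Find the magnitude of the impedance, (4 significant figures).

X_L = ωL = 1.404 Ω
X_C = 1/(ωC) = 3.458 Ω
Branch 1: Z₁ = R = 7.000 Ω
Branch 2 (series LC): Z₂ = j(X_L − X_C) = −j2.054 Ω
Parallel: Z = Z₁Z₂/(Z₁+Z₂), |Z| = 1.971 Ω, ∠Z = -73.65°

1.971 Ω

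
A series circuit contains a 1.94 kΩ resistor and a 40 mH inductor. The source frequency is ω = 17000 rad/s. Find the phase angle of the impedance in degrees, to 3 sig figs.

X_L = ωL = 680 Ω
Z = 1940 + j680 Ω
|Z| = √(1940² + 680²) = 2060 Ω
∠Z = arctan(680/1940) = 19.3°

19.3°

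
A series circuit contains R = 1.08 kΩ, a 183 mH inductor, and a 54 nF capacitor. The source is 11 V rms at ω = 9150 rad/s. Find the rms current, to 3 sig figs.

9.69 mA

X_L = ωL = 1670 Ω
X_C = 1/(ωC) = 2020 Ω
Net reactance X = X_L − X_C = -349 Ω
Z = 1080 − j349 Ω
|Z| = √(1080² + 349²) = 1140 Ω
I = V/|Z| = 11/1140 = 9.69 mA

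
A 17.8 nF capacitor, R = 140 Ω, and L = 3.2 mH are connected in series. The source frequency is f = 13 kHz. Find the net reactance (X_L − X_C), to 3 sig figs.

ω = 2πf = 81680 rad/s
X_L = ωL = 261 Ω
X_C = 1/(ωC) = 688 Ω
X = 261 − 688 = -426 Ω

-426 Ω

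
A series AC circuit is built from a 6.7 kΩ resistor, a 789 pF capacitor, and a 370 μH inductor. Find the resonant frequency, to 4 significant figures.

294.6 kHz

ω₀ = 1/√(LC) = 1/√(0.00037 × 7.89e-10) = 1.851e+06 rad/s
f₀ = ω₀/(2π) = 294.6 kHz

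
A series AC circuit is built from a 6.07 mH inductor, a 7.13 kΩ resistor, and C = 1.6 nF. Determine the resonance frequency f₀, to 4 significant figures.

51.07 kHz

ω₀ = 1/√(LC) = 1/√(0.00607 × 1.6e-09) = 320900 rad/s
f₀ = ω₀/(2π) = 51.07 kHz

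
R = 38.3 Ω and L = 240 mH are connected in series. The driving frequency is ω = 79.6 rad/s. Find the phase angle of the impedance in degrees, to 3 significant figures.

26.5°

X_L = ωL = 19.1 Ω
Z = 38.3 + j19.1 Ω
|Z| = √(38.3² + 19.1²) = 42.8 Ω
∠Z = arctan(19.1/38.3) = 26.5°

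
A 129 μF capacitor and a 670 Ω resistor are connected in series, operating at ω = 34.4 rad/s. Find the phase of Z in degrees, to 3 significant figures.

-18.6°

X_C = 1/(ωC) = 225 Ω
Z = 670 − j225 Ω
|Z| = √(670² + 225²) = 707 Ω
∠Z = arctan(-225/670) = -18.6°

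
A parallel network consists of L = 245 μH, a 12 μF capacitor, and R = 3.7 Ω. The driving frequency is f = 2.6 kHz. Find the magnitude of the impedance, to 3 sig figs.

ω = 2πf = 16340 rad/s
X_L = ωL = 4.00 Ω
X_C = 1/(ωC) = 5.10 Ω
Parallel: admittances add. Y = 1/R + 1/(jωL) + jωC
Y = (0.270 − j0.0538) S
|Y| = 0.276 S → |Z| = 1/|Y| = 3.63 Ω, ∠Z = −∠Y = 11.3°

3.63 Ω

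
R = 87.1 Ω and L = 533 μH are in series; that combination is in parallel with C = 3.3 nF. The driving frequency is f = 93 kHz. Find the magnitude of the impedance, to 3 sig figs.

746 Ω

ω = 2πf = 584300 rad/s
X_L = ωL = 311 Ω
X_C = 1/(ωC) = 519 Ω
Branch 1 (R+jX_L): Z₁ = 87.1 + j311 Ω, |Z₁| = 323 Ω
Branch 2 (−jX_C): Z₂ = −j519 Ω
Parallel: Z = Z₁Z₂/(Z₁+Z₂), |Z| = 746 Ω, ∠Z = 51.6°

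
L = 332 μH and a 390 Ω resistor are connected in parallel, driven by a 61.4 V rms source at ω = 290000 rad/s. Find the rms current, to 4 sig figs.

X_L = ωL = 96.28 Ω
Parallel: admittances add. Y = 1/R + 1/(jωL)
Y = (0.002564 − j0.01039) S
|Y| = 0.01070 S → |Z| = 1/|Y| = 93.47 Ω, ∠Z = −∠Y = 76.13°
I = V/|Z| = 61.4/93.47 = 656.9 mA

656.9 mA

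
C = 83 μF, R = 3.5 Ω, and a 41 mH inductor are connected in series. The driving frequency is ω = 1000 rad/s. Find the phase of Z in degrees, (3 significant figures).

X_L = ωL = 41.0 Ω
X_C = 1/(ωC) = 12.0 Ω
Net reactance X = X_L − X_C = 29.0 Ω
Z = 3.50 + j29.0 Ω
|Z| = √(3.50² + 29.0²) = 29.2 Ω
∠Z = arctan(29.0/3.50) = 83.1°

83.1°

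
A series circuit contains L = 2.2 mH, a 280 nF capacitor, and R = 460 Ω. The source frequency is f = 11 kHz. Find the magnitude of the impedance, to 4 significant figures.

ω = 2πf = 69120 rad/s
X_L = ωL = 152.1 Ω
X_C = 1/(ωC) = 51.67 Ω
Net reactance X = X_L − X_C = 100.4 Ω
Z = 460.0 + j100.4 Ω
|Z| = √(460.0² + 100.4²) = 470.8 Ω

470.8 Ω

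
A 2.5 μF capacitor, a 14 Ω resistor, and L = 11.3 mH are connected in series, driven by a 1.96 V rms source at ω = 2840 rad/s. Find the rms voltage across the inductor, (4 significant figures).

X_L = ωL = 32.09 Ω
X_C = 1/(ωC) = 140.8 Ω
Net reactance X = X_L − X_C = -108.8 Ω
Z = 14.00 − j108.8 Ω
|Z| = √(14.00² + 108.8²) = 109.7 Ω
I = V/|Z| = 17.87 mA
V_L = I·|Z_L| = 0.01787 × 32.09 = 0.5736 V

0.5736 V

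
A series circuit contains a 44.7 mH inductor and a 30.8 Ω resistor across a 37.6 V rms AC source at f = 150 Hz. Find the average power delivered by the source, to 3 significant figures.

ω = 2πf = 942.5 rad/s
X_L = ωL = 42.1 Ω
Z = 30.8 + j42.1 Ω
|Z| = √(30.8² + 42.1²) = 52.2 Ω
∠Z = arctan(42.1/30.8) = 53.8°
I = V/|Z| = 720 mA
P = VI cos φ = 37.6 × 0.720 × cos(53.8°) = 16.0 W

16.0 W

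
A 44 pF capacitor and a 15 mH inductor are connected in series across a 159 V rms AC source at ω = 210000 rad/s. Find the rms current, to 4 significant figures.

1.513 mA

X_L = ωL = 3150 Ω
X_C = 1/(ωC) = 108200 Ω
Net reactance X = X_L − X_C = -105100 Ω
Z = − j105100 Ω
|Z| = √(0² + 105100²) = 105100 Ω
I = V/|Z| = 159/105100 = 1.513 mA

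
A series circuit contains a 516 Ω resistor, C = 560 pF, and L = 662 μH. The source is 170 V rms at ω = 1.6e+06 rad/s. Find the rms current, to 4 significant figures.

327.5 mA

X_L = ωL = 1059 Ω
X_C = 1/(ωC) = 1116 Ω
Net reactance X = X_L − X_C = -56.87 Ω
Z = 516.0 − j56.87 Ω
|Z| = √(516.0² + 56.87²) = 519.1 Ω
I = V/|Z| = 170/519.1 = 327.5 mA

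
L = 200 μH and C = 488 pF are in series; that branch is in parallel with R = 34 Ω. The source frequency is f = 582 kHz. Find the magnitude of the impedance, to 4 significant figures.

33.35 Ω

ω = 2πf = 3.657e+06 rad/s
X_L = ωL = 731.4 Ω
X_C = 1/(ωC) = 560.4 Ω
Branch 1: Z₁ = R = 34.00 Ω
Branch 2 (series LC): Z₂ = j(X_L − X_C) = j171.0 Ω
Parallel: Z = Z₁Z₂/(Z₁+Z₂), |Z| = 33.35 Ω, ∠Z = 11.25°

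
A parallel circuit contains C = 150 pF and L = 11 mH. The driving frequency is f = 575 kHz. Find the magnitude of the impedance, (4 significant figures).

ω = 2πf = 3.613e+06 rad/s
X_L = ωL = 39740 Ω
X_C = 1/(ωC) = 1845 Ω
Parallel: admittances add. Y = 1/(jωL) + jωC
Y = (0 + j0.0005168) S
|Y| = 0.0005168 S → |Z| = 1/|Y| = 1935 Ω, ∠Z = −∠Y = -90.00°

1935 Ω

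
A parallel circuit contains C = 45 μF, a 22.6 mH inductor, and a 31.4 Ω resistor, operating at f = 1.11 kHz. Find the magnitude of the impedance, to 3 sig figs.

ω = 2πf = 6974 rad/s
X_L = ωL = 158 Ω
X_C = 1/(ωC) = 3.19 Ω
Parallel: admittances add. Y = 1/R + 1/(jωL) + jωC
Y = (0.0318 + j0.308) S
|Y| = 0.309 S → |Z| = 1/|Y| = 3.23 Ω, ∠Z = −∠Y = -84.1°

3.23 Ω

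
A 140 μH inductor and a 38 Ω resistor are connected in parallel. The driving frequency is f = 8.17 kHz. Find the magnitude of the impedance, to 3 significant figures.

7.06 Ω

ω = 2πf = 51330 rad/s
X_L = ωL = 7.19 Ω
Parallel: admittances add. Y = 1/R + 1/(jωL)
Y = (0.0263 − j0.139) S
|Y| = 0.142 S → |Z| = 1/|Y| = 7.06 Ω, ∠Z = −∠Y = 79.3°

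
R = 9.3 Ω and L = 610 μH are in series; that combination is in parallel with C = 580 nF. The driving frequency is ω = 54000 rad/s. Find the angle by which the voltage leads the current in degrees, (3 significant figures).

X_L = ωL = 32.9 Ω
X_C = 1/(ωC) = 31.9 Ω
Branch 1 (R+jX_L): Z₁ = 9.30 + j32.9 Ω, |Z₁| = 34.2 Ω
Branch 2 (−jX_C): Z₂ = −j31.9 Ω
Parallel: Z = Z₁Z₂/(Z₁+Z₂), |Z| = 117 Ω, ∠Z = -22.0°

-22.0°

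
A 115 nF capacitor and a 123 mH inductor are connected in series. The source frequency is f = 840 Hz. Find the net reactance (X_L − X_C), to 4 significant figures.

-998.4 Ω

ω = 2πf = 5278 rad/s
X_L = ωL = 649.2 Ω
X_C = 1/(ωC) = 1648 Ω
X = 649.2 − 1648 = -998.4 Ω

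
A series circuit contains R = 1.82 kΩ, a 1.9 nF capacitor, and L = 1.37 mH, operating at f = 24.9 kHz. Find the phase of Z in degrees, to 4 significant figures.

-59.98°

ω = 2πf = 156500 rad/s
X_L = ωL = 214.3 Ω
X_C = 1/(ωC) = 3364 Ω
Net reactance X = X_L − X_C = -3150 Ω
Z = 1820 − j3150 Ω
|Z| = √(1820² + 3150²) = 3638 Ω
∠Z = arctan(-3150/1820) = -59.98°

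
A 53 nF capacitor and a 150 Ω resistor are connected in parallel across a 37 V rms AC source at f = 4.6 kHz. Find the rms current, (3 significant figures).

ω = 2πf = 28900 rad/s
X_C = 1/(ωC) = 653 Ω
Parallel: admittances add. Y = 1/R + jωC
Y = (0.00667 + j0.00153) S
|Y| = 0.00684 S → |Z| = 1/|Y| = 146 Ω, ∠Z = −∠Y = -12.9°
I = V/|Z| = 37/146 = 253 mA

253 mA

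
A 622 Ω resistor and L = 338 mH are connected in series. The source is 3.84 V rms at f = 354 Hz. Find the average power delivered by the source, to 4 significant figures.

9.633 mW

ω = 2πf = 2224 rad/s
X_L = ωL = 751.8 Ω
Z = 622.0 + j751.8 Ω
|Z| = √(622.0² + 751.8²) = 975.7 Ω
∠Z = arctan(751.8/622.0) = 50.40°
I = V/|Z| = 3.935 mA
P = VI cos φ = 3.84 × 0.003935 × cos(50.40°) = 9.633 mW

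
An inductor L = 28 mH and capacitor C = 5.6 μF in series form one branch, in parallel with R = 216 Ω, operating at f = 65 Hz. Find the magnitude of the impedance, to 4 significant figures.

ω = 2πf = 408.4 rad/s
X_L = ωL = 11.44 Ω
X_C = 1/(ωC) = 437.2 Ω
Branch 1: Z₁ = R = 216.0 Ω
Branch 2 (series LC): Z₂ = j(X_L − X_C) = −j425.8 Ω
Parallel: Z = Z₁Z₂/(Z₁+Z₂), |Z| = 192.6 Ω, ∠Z = -26.90°

192.6 Ω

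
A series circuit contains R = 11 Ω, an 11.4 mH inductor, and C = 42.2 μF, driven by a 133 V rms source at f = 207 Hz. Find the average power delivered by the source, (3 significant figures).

1.47 kW

ω = 2πf = 1301 rad/s
X_L = ωL = 14.8 Ω
X_C = 1/(ωC) = 18.2 Ω
Net reactance X = X_L − X_C = -3.39 Ω
Z = 11.0 − j3.39 Ω
|Z| = √(11.0² + 3.39²) = 11.5 Ω
∠Z = arctan(-3.39/11.0) = -17.1°
I = V/|Z| = 11.6 A
P = VI cos φ = 133 × 11.6 × cos(-17.1°) = 1.47 kW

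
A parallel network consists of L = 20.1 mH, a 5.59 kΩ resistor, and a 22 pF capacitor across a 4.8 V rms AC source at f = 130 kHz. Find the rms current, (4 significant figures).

883.1 μA

ω = 2πf = 816800 rad/s
X_L = ωL = 16420 Ω
X_C = 1/(ωC) = 55650 Ω
Parallel: admittances add. Y = 1/R + 1/(jωL) + jωC
Y = (0.0001789 − j4.294e-05) S
|Y| = 0.0001840 S → |Z| = 1/|Y| = 5436 Ω, ∠Z = −∠Y = 13.50°
I = V/|Z| = 4.8/5436 = 883.1 μA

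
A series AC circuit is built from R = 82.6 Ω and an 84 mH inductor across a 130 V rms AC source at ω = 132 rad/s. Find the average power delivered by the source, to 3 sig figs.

X_L = ωL = 11.1 Ω
Z = 82.6 + j11.1 Ω
|Z| = √(82.6² + 11.1²) = 83.3 Ω
∠Z = arctan(11.1/82.6) = 7.65°
I = V/|Z| = 1.56 A
P = VI cos φ = 130 × 1.56 × cos(7.65°) = 201 W

201 W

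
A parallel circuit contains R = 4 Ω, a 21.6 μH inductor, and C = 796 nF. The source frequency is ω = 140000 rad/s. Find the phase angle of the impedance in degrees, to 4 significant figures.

X_L = ωL = 3.024 Ω
X_C = 1/(ωC) = 8.973 Ω
Parallel: admittances add. Y = 1/R + 1/(jωL) + jωC
Y = (0.2500 − j0.2192) S
|Y| = 0.3325 S → |Z| = 1/|Y| = 3.007 Ω, ∠Z = −∠Y = 41.25°

41.25°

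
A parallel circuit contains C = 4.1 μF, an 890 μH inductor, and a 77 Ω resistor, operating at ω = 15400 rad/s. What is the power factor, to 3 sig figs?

0.798

X_L = ωL = 13.7 Ω
X_C = 1/(ωC) = 15.8 Ω
Parallel: admittances add. Y = 1/R + 1/(jωL) + jωC
Y = (0.0130 − j0.00982) S
|Y| = 0.0163 S → |Z| = 1/|Y| = 61.4 Ω, ∠Z = −∠Y = 37.1°
cos φ = cos(37.1°) = 0.798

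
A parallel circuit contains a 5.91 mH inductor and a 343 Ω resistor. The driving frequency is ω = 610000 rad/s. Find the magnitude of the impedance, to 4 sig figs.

X_L = ωL = 3605 Ω
Parallel: admittances add. Y = 1/R + 1/(jωL)
Y = (0.002915 − j0.0002774) S
|Y| = 0.002929 S → |Z| = 1/|Y| = 341.5 Ω, ∠Z = −∠Y = 5.435°

341.5 Ω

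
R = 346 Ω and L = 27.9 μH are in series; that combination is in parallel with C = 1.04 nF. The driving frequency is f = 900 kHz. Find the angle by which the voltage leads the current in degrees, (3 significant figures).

ω = 2πf = 5.655e+06 rad/s
X_L = ωL = 158 Ω
X_C = 1/(ωC) = 170 Ω
Branch 1 (R+jX_L): Z₁ = 346 + j158 Ω, |Z₁| = 380 Ω
Branch 2 (−jX_C): Z₂ = −j170 Ω
Parallel: Z = Z₁Z₂/(Z₁+Z₂), |Z| = 187 Ω, ∠Z = -63.5°

-63.5°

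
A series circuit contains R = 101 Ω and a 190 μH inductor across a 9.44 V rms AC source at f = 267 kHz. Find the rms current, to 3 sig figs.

ω = 2πf = 1.678e+06 rad/s
X_L = ωL = 319 Ω
Z = 101 + j319 Ω
|Z| = √(101² + 319²) = 334 Ω
I = V/|Z| = 9.44/334 = 28.2 mA

28.2 mA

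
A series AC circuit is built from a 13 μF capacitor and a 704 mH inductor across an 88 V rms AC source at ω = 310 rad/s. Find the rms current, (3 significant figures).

2.94 A

X_L = ωL = 218 Ω
X_C = 1/(ωC) = 248 Ω
Net reactance X = X_L − X_C = -29.9 Ω
Z = − j29.9 Ω
|Z| = √(0² + 29.9²) = 29.9 Ω
I = V/|Z| = 88/29.9 = 2.94 A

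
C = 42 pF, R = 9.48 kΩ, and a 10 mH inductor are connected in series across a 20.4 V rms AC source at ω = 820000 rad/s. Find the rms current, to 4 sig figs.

X_L = ωL = 8200 Ω
X_C = 1/(ωC) = 29040 Ω
Net reactance X = X_L − X_C = -20840 Ω
Z = 9480 − j20840 Ω
|Z| = √(9480² + 20840²) = 22890 Ω
I = V/|Z| = 20.4/22890 = 891.2 μA

891.2 μA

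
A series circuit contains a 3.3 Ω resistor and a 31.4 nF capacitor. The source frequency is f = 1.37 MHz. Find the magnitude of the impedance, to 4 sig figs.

ω = 2πf = 8.608e+06 rad/s
X_C = 1/(ωC) = 3.700 Ω
Z = 3.300 − j3.700 Ω
|Z| = √(3.300² + 3.700²) = 4.958 Ω

4.958 Ω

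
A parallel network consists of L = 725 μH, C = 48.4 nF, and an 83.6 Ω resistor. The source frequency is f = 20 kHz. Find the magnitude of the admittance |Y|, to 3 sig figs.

ω = 2πf = 125700 rad/s
X_L = ωL = 91.1 Ω
X_C = 1/(ωC) = 164 Ω
Parallel: admittances add. Y = 1/R + 1/(jωL) + jωC
Y = (0.0120 − j0.00489) S
|Y| = 0.0129 S → |Z| = 1/|Y| = 77.4 Ω, ∠Z = −∠Y = 22.3°

12.9 mS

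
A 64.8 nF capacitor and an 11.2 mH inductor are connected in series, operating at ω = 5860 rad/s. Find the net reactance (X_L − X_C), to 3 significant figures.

X_L = ωL = 65.6 Ω
X_C = 1/(ωC) = 2630 Ω
X = 65.6 − 2630 = -2570 Ω

-2570 Ω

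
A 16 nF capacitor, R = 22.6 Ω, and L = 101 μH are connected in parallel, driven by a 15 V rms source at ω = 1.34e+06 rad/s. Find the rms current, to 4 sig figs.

696.4 mA

X_L = ωL = 135.3 Ω
X_C = 1/(ωC) = 46.64 Ω
Parallel: admittances add. Y = 1/R + 1/(jωL) + jωC
Y = (0.04425 + j0.01405) S
|Y| = 0.04643 S → |Z| = 1/|Y| = 21.54 Ω, ∠Z = −∠Y = -17.62°
I = V/|Z| = 15/21.54 = 696.4 mA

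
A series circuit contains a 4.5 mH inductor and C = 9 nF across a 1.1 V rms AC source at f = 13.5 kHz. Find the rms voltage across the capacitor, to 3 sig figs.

1.55 V

ω = 2πf = 84820 rad/s
X_L = ωL = 382 Ω
X_C = 1/(ωC) = 1310 Ω
Net reactance X = X_L − X_C = -928 Ω
Z = − j928 Ω
|Z| = √(0² + 928²) = 928 Ω
I = V/|Z| = 1.19 mA
V_C = I·|Z_C| = 0.00119 × 1310 = 1.55 V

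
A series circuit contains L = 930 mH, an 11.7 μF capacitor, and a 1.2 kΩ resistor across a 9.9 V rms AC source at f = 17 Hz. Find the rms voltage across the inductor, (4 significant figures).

ω = 2πf = 106.8 rad/s
X_L = ωL = 99.34 Ω
X_C = 1/(ωC) = 800.2 Ω
Net reactance X = X_L − X_C = -700.8 Ω
Z = 1200 − j700.8 Ω
|Z| = √(1200² + 700.8²) = 1390 Ω
I = V/|Z| = 7.124 mA
V_L = I·|Z_L| = 0.007124 × 99.34 = 0.7077 V

0.7077 V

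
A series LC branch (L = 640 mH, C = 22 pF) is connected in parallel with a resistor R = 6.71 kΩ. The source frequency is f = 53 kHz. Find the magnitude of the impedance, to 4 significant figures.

6684 Ω

ω = 2πf = 333000 rad/s
X_L = ωL = 213100 Ω
X_C = 1/(ωC) = 136500 Ω
Branch 1: Z₁ = R = 6710 Ω
Branch 2 (series LC): Z₂ = j(X_L − X_C) = j76630 Ω
Parallel: Z = Z₁Z₂/(Z₁+Z₂), |Z| = 6684 Ω, ∠Z = 5.004°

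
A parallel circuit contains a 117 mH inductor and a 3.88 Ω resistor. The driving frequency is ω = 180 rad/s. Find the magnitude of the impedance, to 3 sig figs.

X_L = ωL = 21.1 Ω
Parallel: admittances add. Y = 1/R + 1/(jωL)
Y = (0.258 − j0.0475) S
|Y| = 0.262 S → |Z| = 1/|Y| = 3.82 Ω, ∠Z = −∠Y = 10.4°

3.82 Ω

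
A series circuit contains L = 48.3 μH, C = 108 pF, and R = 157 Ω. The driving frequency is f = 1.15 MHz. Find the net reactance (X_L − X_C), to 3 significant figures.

ω = 2πf = 7.226e+06 rad/s
X_L = ωL = 349 Ω
X_C = 1/(ωC) = 1280 Ω
X = 349 − 1280 = -932 Ω

-932 Ω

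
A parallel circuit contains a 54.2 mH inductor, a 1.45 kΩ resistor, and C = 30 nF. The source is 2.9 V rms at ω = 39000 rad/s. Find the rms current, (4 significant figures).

X_L = ωL = 2114 Ω
X_C = 1/(ωC) = 854.7 Ω
Parallel: admittances add. Y = 1/R + 1/(jωL) + jωC
Y = (0.0006897 + j0.0006969) S
|Y| = 0.0009805 S → |Z| = 1/|Y| = 1020 Ω, ∠Z = −∠Y = -45.30°
I = V/|Z| = 2.9/1020 = 2.843 mA

2.843 mA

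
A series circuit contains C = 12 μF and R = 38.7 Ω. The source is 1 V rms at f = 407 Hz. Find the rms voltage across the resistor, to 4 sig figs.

0.7649 V

ω = 2πf = 2557 rad/s
X_C = 1/(ωC) = 32.59 Ω
Z = 38.70 − j32.59 Ω
|Z| = √(38.70² + 32.59²) = 50.59 Ω
I = V/|Z| = 19.77 mA
V_R = I·|Z_R| = 0.01977 × 38.70 = 0.7649 V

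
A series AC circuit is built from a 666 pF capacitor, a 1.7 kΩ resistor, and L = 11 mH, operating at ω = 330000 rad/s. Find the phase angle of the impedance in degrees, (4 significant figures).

X_L = ωL = 3630 Ω
X_C = 1/(ωC) = 4550 Ω
Net reactance X = X_L − X_C = -920.0 Ω
Z = 1700 − j920.0 Ω
|Z| = √(1700² + 920.0²) = 1933 Ω
∠Z = arctan(-920.0/1700) = -28.42°

-28.42°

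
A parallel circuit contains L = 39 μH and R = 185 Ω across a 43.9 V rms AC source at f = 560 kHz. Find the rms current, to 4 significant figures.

ω = 2πf = 3.519e+06 rad/s
X_L = ωL = 137.2 Ω
Parallel: admittances add. Y = 1/R + 1/(jωL)
Y = (0.005405 − j0.007287) S
|Y| = 0.009073 S → |Z| = 1/|Y| = 110.2 Ω, ∠Z = −∠Y = 53.43°
I = V/|Z| = 43.9/110.2 = 398.3 mA

398.3 mA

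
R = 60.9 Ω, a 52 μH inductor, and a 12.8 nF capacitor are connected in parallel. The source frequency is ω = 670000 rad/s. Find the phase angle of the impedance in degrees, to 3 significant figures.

50.8°

X_L = ωL = 34.8 Ω
X_C = 1/(ωC) = 117 Ω
Parallel: admittances add. Y = 1/R + 1/(jωL) + jωC
Y = (0.0164 − j0.0201) S
|Y| = 0.0260 S → |Z| = 1/|Y| = 38.5 Ω, ∠Z = −∠Y = 50.8°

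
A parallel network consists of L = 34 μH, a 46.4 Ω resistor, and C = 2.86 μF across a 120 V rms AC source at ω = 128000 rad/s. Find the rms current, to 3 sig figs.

X_L = ωL = 4.35 Ω
X_C = 1/(ωC) = 2.73 Ω
Parallel: admittances add. Y = 1/R + 1/(jωL) + jωC
Y = (0.0216 + j0.136) S
|Y| = 0.138 S → |Z| = 1/|Y| = 7.25 Ω, ∠Z = −∠Y = -81.0°
I = V/|Z| = 120/7.25 = 16.6 A

16.6 A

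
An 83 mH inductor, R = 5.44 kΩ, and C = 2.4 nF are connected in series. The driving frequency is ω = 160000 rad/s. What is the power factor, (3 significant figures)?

X_L = ωL = 13300 Ω
X_C = 1/(ωC) = 2600 Ω
Net reactance X = X_L − X_C = 10700 Ω
Z = 5440 + j10700 Ω
|Z| = √(5440² + 10700²) = 12000 Ω
∠Z = arctan(10700/5440) = 63.0°
cos φ = cos(63.0°) = 0.454

0.454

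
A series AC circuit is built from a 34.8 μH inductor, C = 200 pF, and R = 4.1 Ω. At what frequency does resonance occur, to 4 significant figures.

1.908 MHz

ω₀ = 1/√(LC) = 1/√(3.48e-05 × 2e-10) = 1.199e+07 rad/s
f₀ = ω₀/(2π) = 1.908 MHz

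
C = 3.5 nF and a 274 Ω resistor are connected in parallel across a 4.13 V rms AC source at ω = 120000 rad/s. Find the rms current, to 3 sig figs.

X_C = 1/(ωC) = 2380 Ω
Parallel: admittances add. Y = 1/R + jωC
Y = (0.00365 + j0.000420) S
|Y| = 0.00367 S → |Z| = 1/|Y| = 272 Ω, ∠Z = −∠Y = -6.56°
I = V/|Z| = 4.13/272 = 15.2 mA

15.2 mA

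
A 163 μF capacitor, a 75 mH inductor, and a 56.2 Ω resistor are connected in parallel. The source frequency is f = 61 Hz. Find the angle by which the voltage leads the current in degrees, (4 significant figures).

-57.27°

ω = 2πf = 383.3 rad/s
X_L = ωL = 28.75 Ω
X_C = 1/(ωC) = 16.01 Ω
Parallel: admittances add. Y = 1/R + 1/(jωL) + jωC
Y = (0.01779 + j0.02769) S
|Y| = 0.03291 S → |Z| = 1/|Y| = 30.39 Ω, ∠Z = −∠Y = -57.27°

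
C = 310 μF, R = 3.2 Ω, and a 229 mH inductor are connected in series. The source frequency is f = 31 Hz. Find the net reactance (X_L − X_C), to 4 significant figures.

28.04 Ω

ω = 2πf = 194.8 rad/s
X_L = ωL = 44.60 Ω
X_C = 1/(ωC) = 16.56 Ω
X = 44.60 − 16.56 = 28.04 Ω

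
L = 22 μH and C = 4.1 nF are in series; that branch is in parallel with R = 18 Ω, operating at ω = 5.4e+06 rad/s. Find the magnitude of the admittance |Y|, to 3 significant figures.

57.2 mS

X_L = ωL = 119 Ω
X_C = 1/(ωC) = 45.2 Ω
Branch 1: Z₁ = R = 18.0 Ω
Branch 2 (series LC): Z₂ = j(X_L − X_C) = j73.6 Ω
Parallel: Z = Z₁Z₂/(Z₁+Z₂), |Z| = 17.5 Ω, ∠Z = 13.7°
|Y| = 1/|Z| = 57.2 mS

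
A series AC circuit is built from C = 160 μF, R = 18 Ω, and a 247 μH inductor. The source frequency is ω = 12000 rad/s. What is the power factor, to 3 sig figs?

0.991

X_L = ωL = 2.96 Ω
X_C = 1/(ωC) = 0.521 Ω
Net reactance X = X_L − X_C = 2.44 Ω
Z = 18.0 + j2.44 Ω
|Z| = √(18.0² + 2.44²) = 18.2 Ω
∠Z = arctan(2.44/18.0) = 7.73°
cos φ = cos(7.73°) = 0.991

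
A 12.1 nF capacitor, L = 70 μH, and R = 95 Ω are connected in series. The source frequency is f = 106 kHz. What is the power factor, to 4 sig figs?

ω = 2πf = 666000 rad/s
X_L = ωL = 46.62 Ω
X_C = 1/(ωC) = 124.1 Ω
Net reactance X = X_L − X_C = -77.47 Ω
Z = 95.00 − j77.47 Ω
|Z| = √(95.00² + 77.47²) = 122.6 Ω
∠Z = arctan(-77.47/95.00) = -39.20°
cos φ = cos(-39.20°) = 0.7750

0.7750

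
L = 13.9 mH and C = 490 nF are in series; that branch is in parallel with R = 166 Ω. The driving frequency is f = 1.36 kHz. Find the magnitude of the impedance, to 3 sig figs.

97.3 Ω

ω = 2πf = 8545 rad/s
X_L = ωL = 119 Ω
X_C = 1/(ωC) = 239 Ω
Branch 1: Z₁ = R = 166 Ω
Branch 2 (series LC): Z₂ = j(X_L − X_C) = −j120 Ω
Parallel: Z = Z₁Z₂/(Z₁+Z₂), |Z| = 97.3 Ω, ∠Z = -54.1°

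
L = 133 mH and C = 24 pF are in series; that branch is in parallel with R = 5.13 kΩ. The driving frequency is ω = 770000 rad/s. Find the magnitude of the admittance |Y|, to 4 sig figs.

X_L = ωL = 102400 Ω
X_C = 1/(ωC) = 54110 Ω
Branch 1: Z₁ = R = 5130 Ω
Branch 2 (series LC): Z₂ = j(X_L − X_C) = j48300 Ω
Parallel: Z = Z₁Z₂/(Z₁+Z₂), |Z| = 5101 Ω, ∠Z = 6.063°
|Y| = 1/|Z| = 196.0 μS

196.0 μS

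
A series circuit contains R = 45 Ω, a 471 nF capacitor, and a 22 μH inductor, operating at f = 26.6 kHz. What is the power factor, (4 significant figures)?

ω = 2πf = 167100 rad/s
X_L = ωL = 3.677 Ω
X_C = 1/(ωC) = 12.70 Ω
Net reactance X = X_L − X_C = -9.026 Ω
Z = 45.00 − j9.026 Ω
|Z| = √(45.00² + 9.026²) = 45.90 Ω
∠Z = arctan(-9.026/45.00) = -11.34°
cos φ = cos(-11.34°) = 0.9805

0.9805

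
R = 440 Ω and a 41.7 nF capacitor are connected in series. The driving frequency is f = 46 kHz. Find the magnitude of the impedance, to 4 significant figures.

447.8 Ω

ω = 2πf = 289000 rad/s
X_C = 1/(ωC) = 82.97 Ω
Z = 440.0 − j82.97 Ω
|Z| = √(440.0² + 82.97²) = 447.8 Ω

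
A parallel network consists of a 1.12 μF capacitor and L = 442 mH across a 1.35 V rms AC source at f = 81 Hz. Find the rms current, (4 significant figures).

5.232 mA

ω = 2πf = 508.9 rad/s
X_L = ωL = 225.0 Ω
X_C = 1/(ωC) = 1754 Ω
Parallel: admittances add. Y = 1/(jωL) + jωC
Y = (0 − j0.003875) S
|Y| = 0.003875 S → |Z| = 1/|Y| = 258.0 Ω, ∠Z = −∠Y = 90.00°
I = V/|Z| = 1.35/258.0 = 5.232 mA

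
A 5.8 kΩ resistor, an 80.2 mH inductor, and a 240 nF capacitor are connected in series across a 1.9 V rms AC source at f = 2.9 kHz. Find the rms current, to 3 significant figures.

320 μA

ω = 2πf = 18220 rad/s
X_L = ωL = 1460 Ω
X_C = 1/(ωC) = 229 Ω
Net reactance X = X_L − X_C = 1230 Ω
Z = 5800 + j1230 Ω
|Z| = √(5800² + 1230²) = 5930 Ω
I = V/|Z| = 1.9/5930 = 320 μA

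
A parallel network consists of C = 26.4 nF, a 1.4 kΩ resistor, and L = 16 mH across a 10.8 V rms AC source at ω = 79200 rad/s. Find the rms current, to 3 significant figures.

X_L = ωL = 1270 Ω
X_C = 1/(ωC) = 478 Ω
Parallel: admittances add. Y = 1/R + 1/(jωL) + jωC
Y = (0.000714 + j0.00130) S
|Y| = 0.00148 S → |Z| = 1/|Y| = 673 Ω, ∠Z = −∠Y = -61.2°
I = V/|Z| = 10.8/673 = 16.0 mA

16.0 mA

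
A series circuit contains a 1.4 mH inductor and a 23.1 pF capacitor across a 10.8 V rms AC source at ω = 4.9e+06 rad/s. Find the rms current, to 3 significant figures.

X_L = ωL = 6860 Ω
X_C = 1/(ωC) = 8830 Ω
Net reactance X = X_L − X_C = -1970 Ω
Z = − j1970 Ω
|Z| = √(0² + 1970²) = 1970 Ω
I = V/|Z| = 10.8/1970 = 5.47 mA

5.47 mA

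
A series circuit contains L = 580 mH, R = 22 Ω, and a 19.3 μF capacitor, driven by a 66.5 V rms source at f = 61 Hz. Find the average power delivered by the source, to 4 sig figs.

12.05 W

ω = 2πf = 383.3 rad/s
X_L = ωL = 222.3 Ω
X_C = 1/(ωC) = 135.2 Ω
Net reactance X = X_L − X_C = 87.11 Ω
Z = 22.00 + j87.11 Ω
|Z| = √(22.00² + 87.11²) = 89.85 Ω
∠Z = arctan(87.11/22.00) = 75.83°
I = V/|Z| = 740.1 mA
P = VI cos φ = 66.5 × 0.7401 × cos(75.83°) = 12.05 W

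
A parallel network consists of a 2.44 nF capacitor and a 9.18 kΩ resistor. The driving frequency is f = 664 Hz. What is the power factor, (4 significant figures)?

0.9957

ω = 2πf = 4172 rad/s
X_C = 1/(ωC) = 98230 Ω
Parallel: admittances add. Y = 1/R + jωC
Y = (0.0001089 + j1.018e-05) S
|Y| = 0.0001094 S → |Z| = 1/|Y| = 9140 Ω, ∠Z = −∠Y = -5.339°
cos φ = cos(-5.339°) = 0.9957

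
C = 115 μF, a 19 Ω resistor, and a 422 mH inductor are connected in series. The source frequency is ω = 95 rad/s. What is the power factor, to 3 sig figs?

0.346

X_L = ωL = 40.1 Ω
X_C = 1/(ωC) = 91.5 Ω
Net reactance X = X_L − X_C = -51.4 Ω
Z = 19.0 − j51.4 Ω
|Z| = √(19.0² + 51.4²) = 54.8 Ω
∠Z = arctan(-51.4/19.0) = -69.7°
cos φ = cos(-69.7°) = 0.346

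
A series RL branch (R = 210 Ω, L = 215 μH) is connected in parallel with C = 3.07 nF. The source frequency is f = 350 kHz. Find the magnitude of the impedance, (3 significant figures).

ω = 2πf = 2.199e+06 rad/s
X_L = ωL = 473 Ω
X_C = 1/(ωC) = 148 Ω
Branch 1 (R+jX_L): Z₁ = 210 + j473 Ω, |Z₁| = 517 Ω
Branch 2 (−jX_C): Z₂ = −j148 Ω
Parallel: Z = Z₁Z₂/(Z₁+Z₂), |Z| = 198 Ω, ∠Z = -81.1°

198 Ω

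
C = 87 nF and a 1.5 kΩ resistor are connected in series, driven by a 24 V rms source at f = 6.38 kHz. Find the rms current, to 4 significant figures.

15.72 mA

ω = 2πf = 40090 rad/s
X_C = 1/(ωC) = 286.7 Ω
Z = 1500 − j286.7 Ω
|Z| = √(1500² + 286.7²) = 1527 Ω
I = V/|Z| = 24/1527 = 15.72 mA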